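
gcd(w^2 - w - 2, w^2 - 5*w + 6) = w - 2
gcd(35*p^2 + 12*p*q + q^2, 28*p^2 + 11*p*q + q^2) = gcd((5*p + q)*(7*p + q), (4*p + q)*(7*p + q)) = 7*p + q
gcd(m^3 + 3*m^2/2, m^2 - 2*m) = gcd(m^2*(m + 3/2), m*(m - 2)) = m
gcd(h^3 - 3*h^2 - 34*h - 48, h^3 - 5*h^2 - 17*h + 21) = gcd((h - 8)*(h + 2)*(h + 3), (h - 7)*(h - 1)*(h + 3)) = h + 3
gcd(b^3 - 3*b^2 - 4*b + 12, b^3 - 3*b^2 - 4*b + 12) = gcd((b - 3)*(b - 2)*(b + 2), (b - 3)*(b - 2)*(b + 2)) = b^3 - 3*b^2 - 4*b + 12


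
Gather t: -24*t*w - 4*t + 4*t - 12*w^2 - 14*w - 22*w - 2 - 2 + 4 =-24*t*w - 12*w^2 - 36*w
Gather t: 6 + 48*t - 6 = 48*t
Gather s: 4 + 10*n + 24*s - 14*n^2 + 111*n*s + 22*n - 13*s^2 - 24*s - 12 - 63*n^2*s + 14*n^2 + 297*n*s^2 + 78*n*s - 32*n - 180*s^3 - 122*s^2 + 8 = -180*s^3 + s^2*(297*n - 135) + s*(-63*n^2 + 189*n)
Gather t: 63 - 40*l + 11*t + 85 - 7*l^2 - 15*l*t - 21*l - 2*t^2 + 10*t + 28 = -7*l^2 - 61*l - 2*t^2 + t*(21 - 15*l) + 176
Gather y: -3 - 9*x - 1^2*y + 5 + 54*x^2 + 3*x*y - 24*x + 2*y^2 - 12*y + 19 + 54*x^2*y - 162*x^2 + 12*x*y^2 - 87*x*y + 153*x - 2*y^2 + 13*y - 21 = -108*x^2 + 12*x*y^2 + 120*x + y*(54*x^2 - 84*x)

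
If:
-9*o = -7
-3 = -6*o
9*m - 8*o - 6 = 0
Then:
No Solution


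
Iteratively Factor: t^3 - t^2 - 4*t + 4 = (t - 2)*(t^2 + t - 2) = (t - 2)*(t + 2)*(t - 1)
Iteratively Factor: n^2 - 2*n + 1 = (n - 1)*(n - 1)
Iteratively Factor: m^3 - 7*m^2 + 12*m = (m - 3)*(m^2 - 4*m) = (m - 4)*(m - 3)*(m)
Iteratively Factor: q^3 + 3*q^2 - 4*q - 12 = (q - 2)*(q^2 + 5*q + 6) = (q - 2)*(q + 3)*(q + 2)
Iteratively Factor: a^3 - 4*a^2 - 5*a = (a)*(a^2 - 4*a - 5) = a*(a + 1)*(a - 5)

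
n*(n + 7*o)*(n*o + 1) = n^3*o + 7*n^2*o^2 + n^2 + 7*n*o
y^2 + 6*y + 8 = (y + 2)*(y + 4)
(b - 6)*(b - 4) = b^2 - 10*b + 24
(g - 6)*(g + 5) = g^2 - g - 30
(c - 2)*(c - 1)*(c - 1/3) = c^3 - 10*c^2/3 + 3*c - 2/3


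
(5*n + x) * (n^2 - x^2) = 5*n^3 + n^2*x - 5*n*x^2 - x^3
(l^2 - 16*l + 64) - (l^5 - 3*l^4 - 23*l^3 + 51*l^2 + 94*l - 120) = -l^5 + 3*l^4 + 23*l^3 - 50*l^2 - 110*l + 184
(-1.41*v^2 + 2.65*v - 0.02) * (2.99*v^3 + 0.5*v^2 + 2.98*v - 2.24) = -4.2159*v^5 + 7.2185*v^4 - 2.9366*v^3 + 11.0454*v^2 - 5.9956*v + 0.0448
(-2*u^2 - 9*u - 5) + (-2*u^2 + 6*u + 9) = -4*u^2 - 3*u + 4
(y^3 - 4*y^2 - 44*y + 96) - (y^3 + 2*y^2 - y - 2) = -6*y^2 - 43*y + 98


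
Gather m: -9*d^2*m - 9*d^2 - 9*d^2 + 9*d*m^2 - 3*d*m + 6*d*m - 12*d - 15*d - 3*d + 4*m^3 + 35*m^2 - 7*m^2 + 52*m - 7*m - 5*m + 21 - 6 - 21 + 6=-18*d^2 - 30*d + 4*m^3 + m^2*(9*d + 28) + m*(-9*d^2 + 3*d + 40)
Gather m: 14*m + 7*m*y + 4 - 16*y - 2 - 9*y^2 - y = m*(7*y + 14) - 9*y^2 - 17*y + 2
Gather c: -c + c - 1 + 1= 0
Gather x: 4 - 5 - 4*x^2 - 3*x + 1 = -4*x^2 - 3*x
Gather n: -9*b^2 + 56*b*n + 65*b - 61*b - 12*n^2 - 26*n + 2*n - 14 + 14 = -9*b^2 + 4*b - 12*n^2 + n*(56*b - 24)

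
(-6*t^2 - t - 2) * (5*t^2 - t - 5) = -30*t^4 + t^3 + 21*t^2 + 7*t + 10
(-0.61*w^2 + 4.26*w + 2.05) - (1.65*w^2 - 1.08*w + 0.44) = -2.26*w^2 + 5.34*w + 1.61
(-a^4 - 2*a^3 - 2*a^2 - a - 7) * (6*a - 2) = -6*a^5 - 10*a^4 - 8*a^3 - 2*a^2 - 40*a + 14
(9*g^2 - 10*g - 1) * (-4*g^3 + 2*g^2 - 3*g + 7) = -36*g^5 + 58*g^4 - 43*g^3 + 91*g^2 - 67*g - 7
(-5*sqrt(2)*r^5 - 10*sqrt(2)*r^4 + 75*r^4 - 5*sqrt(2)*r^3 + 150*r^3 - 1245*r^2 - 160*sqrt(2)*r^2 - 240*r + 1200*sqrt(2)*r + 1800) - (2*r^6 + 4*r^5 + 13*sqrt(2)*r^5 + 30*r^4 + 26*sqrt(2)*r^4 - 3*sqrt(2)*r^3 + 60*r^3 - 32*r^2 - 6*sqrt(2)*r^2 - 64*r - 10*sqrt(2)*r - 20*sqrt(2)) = -2*r^6 - 18*sqrt(2)*r^5 - 4*r^5 - 36*sqrt(2)*r^4 + 45*r^4 - 2*sqrt(2)*r^3 + 90*r^3 - 1213*r^2 - 154*sqrt(2)*r^2 - 176*r + 1210*sqrt(2)*r + 20*sqrt(2) + 1800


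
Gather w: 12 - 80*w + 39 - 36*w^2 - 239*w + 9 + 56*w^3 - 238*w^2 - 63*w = 56*w^3 - 274*w^2 - 382*w + 60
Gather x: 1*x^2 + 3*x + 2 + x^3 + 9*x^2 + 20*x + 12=x^3 + 10*x^2 + 23*x + 14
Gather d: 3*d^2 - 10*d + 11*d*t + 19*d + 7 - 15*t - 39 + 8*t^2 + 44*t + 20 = 3*d^2 + d*(11*t + 9) + 8*t^2 + 29*t - 12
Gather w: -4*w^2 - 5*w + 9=-4*w^2 - 5*w + 9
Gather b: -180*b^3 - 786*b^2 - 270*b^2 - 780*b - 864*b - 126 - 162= -180*b^3 - 1056*b^2 - 1644*b - 288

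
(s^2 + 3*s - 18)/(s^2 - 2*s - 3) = (s + 6)/(s + 1)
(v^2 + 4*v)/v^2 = (v + 4)/v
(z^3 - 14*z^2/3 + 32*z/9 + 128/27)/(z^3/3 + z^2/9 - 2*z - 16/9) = (9*z^2 - 18*z - 16)/(3*(z^2 + 3*z + 2))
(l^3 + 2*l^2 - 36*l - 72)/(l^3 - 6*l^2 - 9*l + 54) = (l^2 + 8*l + 12)/(l^2 - 9)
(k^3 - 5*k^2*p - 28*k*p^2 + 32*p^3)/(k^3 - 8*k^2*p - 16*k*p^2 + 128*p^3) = (-k + p)/(-k + 4*p)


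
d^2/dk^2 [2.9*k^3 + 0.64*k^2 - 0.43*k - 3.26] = 17.4*k + 1.28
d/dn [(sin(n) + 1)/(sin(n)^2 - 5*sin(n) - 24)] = (-2*sin(n) + cos(n)^2 - 20)*cos(n)/((sin(n) - 8)^2*(sin(n) + 3)^2)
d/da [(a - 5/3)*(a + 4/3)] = 2*a - 1/3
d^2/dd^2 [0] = 0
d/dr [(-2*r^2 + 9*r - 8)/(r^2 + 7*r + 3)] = (-23*r^2 + 4*r + 83)/(r^4 + 14*r^3 + 55*r^2 + 42*r + 9)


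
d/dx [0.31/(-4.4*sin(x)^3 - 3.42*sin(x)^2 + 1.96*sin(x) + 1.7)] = (4.092*sin(x)^2 + 2.1204*sin(x) - 0.6076)*cos(x)/(4.4*sin(x)^3 + 3.42*sin(x)^2 - 1.96*sin(x) - 1.7)^2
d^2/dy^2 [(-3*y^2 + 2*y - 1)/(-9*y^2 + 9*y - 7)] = 6*(27*y^3 - 108*y^2 + 45*y + 13)/(729*y^6 - 2187*y^5 + 3888*y^4 - 4131*y^3 + 3024*y^2 - 1323*y + 343)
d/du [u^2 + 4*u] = 2*u + 4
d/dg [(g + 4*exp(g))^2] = 2*(g + 4*exp(g))*(4*exp(g) + 1)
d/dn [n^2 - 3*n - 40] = 2*n - 3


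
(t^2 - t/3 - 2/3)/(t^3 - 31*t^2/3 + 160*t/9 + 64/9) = 3*(3*t^2 - t - 2)/(9*t^3 - 93*t^2 + 160*t + 64)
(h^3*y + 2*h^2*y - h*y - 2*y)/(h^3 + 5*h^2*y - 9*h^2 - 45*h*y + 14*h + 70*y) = y*(h^3 + 2*h^2 - h - 2)/(h^3 + 5*h^2*y - 9*h^2 - 45*h*y + 14*h + 70*y)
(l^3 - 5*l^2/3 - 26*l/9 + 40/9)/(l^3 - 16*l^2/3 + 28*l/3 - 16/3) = (l + 5/3)/(l - 2)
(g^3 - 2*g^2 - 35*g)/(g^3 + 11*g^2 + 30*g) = (g - 7)/(g + 6)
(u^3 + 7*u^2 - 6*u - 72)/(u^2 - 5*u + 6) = (u^2 + 10*u + 24)/(u - 2)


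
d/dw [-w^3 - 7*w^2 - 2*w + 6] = -3*w^2 - 14*w - 2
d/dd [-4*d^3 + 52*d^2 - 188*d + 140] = -12*d^2 + 104*d - 188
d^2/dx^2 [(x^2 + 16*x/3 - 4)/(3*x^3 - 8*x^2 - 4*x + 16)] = 2*(27*x^4 + 540*x^3 + 360*x^2 + 1696*x + 16)/(3*(27*x^7 - 108*x^6 - 72*x^5 + 640*x^4 - 80*x^3 - 1344*x^2 + 256*x + 1024))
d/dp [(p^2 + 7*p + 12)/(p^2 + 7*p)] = 12*(-2*p - 7)/(p^2*(p^2 + 14*p + 49))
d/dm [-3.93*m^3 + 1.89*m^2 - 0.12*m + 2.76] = -11.79*m^2 + 3.78*m - 0.12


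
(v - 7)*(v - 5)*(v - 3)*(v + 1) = v^4 - 14*v^3 + 56*v^2 - 34*v - 105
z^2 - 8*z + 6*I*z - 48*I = (z - 8)*(z + 6*I)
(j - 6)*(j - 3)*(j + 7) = j^3 - 2*j^2 - 45*j + 126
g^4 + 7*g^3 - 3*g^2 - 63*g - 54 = (g - 3)*(g + 1)*(g + 3)*(g + 6)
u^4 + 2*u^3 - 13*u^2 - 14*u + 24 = (u - 3)*(u - 1)*(u + 2)*(u + 4)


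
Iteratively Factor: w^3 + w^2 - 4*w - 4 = (w + 2)*(w^2 - w - 2) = (w - 2)*(w + 2)*(w + 1)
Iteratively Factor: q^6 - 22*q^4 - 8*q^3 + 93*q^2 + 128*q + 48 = (q + 1)*(q^5 - q^4 - 21*q^3 + 13*q^2 + 80*q + 48) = (q - 3)*(q + 1)*(q^4 + 2*q^3 - 15*q^2 - 32*q - 16) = (q - 3)*(q + 1)^2*(q^3 + q^2 - 16*q - 16) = (q - 3)*(q + 1)^3*(q^2 - 16) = (q - 3)*(q + 1)^3*(q + 4)*(q - 4)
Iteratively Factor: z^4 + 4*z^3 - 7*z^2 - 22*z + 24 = (z + 3)*(z^3 + z^2 - 10*z + 8) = (z - 2)*(z + 3)*(z^2 + 3*z - 4) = (z - 2)*(z - 1)*(z + 3)*(z + 4)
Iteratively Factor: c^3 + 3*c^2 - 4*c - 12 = (c + 3)*(c^2 - 4) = (c + 2)*(c + 3)*(c - 2)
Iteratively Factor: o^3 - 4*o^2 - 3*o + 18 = (o - 3)*(o^2 - o - 6) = (o - 3)*(o + 2)*(o - 3)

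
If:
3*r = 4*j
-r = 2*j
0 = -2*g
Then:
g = 0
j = 0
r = 0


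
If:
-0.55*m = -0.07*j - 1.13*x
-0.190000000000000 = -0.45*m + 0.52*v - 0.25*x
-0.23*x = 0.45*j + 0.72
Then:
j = -0.511111111111111*x - 1.6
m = 1.98949494949495*x - 0.203636363636364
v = 2.20244755244755*x - 0.541608391608392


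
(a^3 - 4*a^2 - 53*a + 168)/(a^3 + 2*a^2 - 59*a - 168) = (a - 3)/(a + 3)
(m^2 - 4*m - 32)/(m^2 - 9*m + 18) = (m^2 - 4*m - 32)/(m^2 - 9*m + 18)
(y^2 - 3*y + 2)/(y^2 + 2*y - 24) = (y^2 - 3*y + 2)/(y^2 + 2*y - 24)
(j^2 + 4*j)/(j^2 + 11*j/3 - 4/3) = 3*j/(3*j - 1)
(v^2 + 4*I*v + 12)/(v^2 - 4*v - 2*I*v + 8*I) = (v + 6*I)/(v - 4)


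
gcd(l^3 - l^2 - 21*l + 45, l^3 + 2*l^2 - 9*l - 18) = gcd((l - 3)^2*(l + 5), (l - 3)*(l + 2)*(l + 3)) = l - 3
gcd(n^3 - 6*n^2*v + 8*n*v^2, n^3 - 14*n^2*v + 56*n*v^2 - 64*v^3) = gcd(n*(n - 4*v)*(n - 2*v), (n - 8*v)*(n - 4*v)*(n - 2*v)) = n^2 - 6*n*v + 8*v^2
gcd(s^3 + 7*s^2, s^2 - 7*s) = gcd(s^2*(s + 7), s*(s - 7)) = s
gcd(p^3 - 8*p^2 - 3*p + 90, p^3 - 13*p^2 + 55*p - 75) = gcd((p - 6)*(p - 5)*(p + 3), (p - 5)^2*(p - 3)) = p - 5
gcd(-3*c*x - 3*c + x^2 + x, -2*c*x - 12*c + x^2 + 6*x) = 1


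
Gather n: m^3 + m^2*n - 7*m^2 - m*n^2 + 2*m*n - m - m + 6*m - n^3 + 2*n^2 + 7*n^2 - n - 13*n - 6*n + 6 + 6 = m^3 - 7*m^2 + 4*m - n^3 + n^2*(9 - m) + n*(m^2 + 2*m - 20) + 12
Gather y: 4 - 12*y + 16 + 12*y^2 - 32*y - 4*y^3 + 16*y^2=-4*y^3 + 28*y^2 - 44*y + 20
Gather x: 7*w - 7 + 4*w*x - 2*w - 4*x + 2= 5*w + x*(4*w - 4) - 5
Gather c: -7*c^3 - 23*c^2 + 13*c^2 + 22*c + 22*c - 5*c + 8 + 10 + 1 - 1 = -7*c^3 - 10*c^2 + 39*c + 18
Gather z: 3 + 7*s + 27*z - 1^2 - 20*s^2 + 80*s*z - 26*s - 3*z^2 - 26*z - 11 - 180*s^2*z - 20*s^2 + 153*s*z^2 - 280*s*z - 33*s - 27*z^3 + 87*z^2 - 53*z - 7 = -40*s^2 - 52*s - 27*z^3 + z^2*(153*s + 84) + z*(-180*s^2 - 200*s - 52) - 16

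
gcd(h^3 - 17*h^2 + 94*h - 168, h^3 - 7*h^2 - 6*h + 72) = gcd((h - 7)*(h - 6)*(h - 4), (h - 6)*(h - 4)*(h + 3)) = h^2 - 10*h + 24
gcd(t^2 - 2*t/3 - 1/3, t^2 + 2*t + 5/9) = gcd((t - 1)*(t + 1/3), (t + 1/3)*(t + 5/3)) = t + 1/3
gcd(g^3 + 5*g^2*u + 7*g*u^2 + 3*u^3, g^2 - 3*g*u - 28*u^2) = 1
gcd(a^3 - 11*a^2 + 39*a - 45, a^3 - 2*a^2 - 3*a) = a - 3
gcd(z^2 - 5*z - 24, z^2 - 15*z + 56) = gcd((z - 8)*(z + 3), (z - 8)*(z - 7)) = z - 8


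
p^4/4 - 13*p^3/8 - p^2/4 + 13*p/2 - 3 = (p/4 + 1/2)*(p - 6)*(p - 2)*(p - 1/2)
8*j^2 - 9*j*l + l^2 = (-8*j + l)*(-j + l)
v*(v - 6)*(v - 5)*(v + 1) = v^4 - 10*v^3 + 19*v^2 + 30*v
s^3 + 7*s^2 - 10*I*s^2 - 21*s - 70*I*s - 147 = (s + 7)*(s - 7*I)*(s - 3*I)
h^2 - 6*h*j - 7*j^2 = (h - 7*j)*(h + j)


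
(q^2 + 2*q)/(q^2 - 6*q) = (q + 2)/(q - 6)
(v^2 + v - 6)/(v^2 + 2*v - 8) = (v + 3)/(v + 4)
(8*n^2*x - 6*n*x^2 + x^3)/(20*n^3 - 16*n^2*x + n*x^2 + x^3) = x*(-4*n + x)/(-10*n^2 + 3*n*x + x^2)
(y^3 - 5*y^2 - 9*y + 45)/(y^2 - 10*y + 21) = (y^2 - 2*y - 15)/(y - 7)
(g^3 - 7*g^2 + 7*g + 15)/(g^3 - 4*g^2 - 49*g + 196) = (g^3 - 7*g^2 + 7*g + 15)/(g^3 - 4*g^2 - 49*g + 196)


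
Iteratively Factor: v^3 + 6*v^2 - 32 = (v - 2)*(v^2 + 8*v + 16) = (v - 2)*(v + 4)*(v + 4)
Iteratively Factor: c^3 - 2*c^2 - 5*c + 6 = (c - 1)*(c^2 - c - 6) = (c - 1)*(c + 2)*(c - 3)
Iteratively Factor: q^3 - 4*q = (q)*(q^2 - 4) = q*(q - 2)*(q + 2)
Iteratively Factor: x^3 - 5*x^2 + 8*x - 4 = (x - 2)*(x^2 - 3*x + 2) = (x - 2)*(x - 1)*(x - 2)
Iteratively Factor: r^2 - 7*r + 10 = (r - 2)*(r - 5)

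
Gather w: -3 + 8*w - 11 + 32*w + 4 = 40*w - 10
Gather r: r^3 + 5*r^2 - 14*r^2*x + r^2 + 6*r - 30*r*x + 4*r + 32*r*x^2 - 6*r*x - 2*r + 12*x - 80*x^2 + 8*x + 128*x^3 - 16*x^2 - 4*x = r^3 + r^2*(6 - 14*x) + r*(32*x^2 - 36*x + 8) + 128*x^3 - 96*x^2 + 16*x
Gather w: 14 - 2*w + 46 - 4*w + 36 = 96 - 6*w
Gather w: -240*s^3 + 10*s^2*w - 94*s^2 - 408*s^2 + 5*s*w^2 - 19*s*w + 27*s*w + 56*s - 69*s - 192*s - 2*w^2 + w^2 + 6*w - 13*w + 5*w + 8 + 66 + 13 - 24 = -240*s^3 - 502*s^2 - 205*s + w^2*(5*s - 1) + w*(10*s^2 + 8*s - 2) + 63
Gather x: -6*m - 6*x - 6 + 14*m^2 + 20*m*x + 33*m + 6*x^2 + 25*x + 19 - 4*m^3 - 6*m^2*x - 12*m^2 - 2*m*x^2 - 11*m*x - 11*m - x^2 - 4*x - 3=-4*m^3 + 2*m^2 + 16*m + x^2*(5 - 2*m) + x*(-6*m^2 + 9*m + 15) + 10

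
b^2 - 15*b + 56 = (b - 8)*(b - 7)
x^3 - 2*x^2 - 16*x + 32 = (x - 4)*(x - 2)*(x + 4)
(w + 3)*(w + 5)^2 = w^3 + 13*w^2 + 55*w + 75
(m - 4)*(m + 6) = m^2 + 2*m - 24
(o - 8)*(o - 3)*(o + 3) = o^3 - 8*o^2 - 9*o + 72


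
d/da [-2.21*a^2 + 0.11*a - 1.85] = 0.11 - 4.42*a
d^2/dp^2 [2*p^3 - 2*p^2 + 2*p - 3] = 12*p - 4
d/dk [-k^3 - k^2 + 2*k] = -3*k^2 - 2*k + 2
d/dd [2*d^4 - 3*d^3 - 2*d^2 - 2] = d*(8*d^2 - 9*d - 4)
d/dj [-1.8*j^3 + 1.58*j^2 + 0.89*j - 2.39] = -5.4*j^2 + 3.16*j + 0.89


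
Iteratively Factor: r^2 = (r)*(r)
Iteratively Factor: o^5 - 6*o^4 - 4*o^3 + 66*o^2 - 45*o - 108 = (o - 3)*(o^4 - 3*o^3 - 13*o^2 + 27*o + 36) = (o - 3)*(o + 1)*(o^3 - 4*o^2 - 9*o + 36) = (o - 3)*(o + 1)*(o + 3)*(o^2 - 7*o + 12) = (o - 3)^2*(o + 1)*(o + 3)*(o - 4)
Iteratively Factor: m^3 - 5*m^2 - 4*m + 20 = (m - 5)*(m^2 - 4) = (m - 5)*(m - 2)*(m + 2)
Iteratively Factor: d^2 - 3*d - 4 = (d - 4)*(d + 1)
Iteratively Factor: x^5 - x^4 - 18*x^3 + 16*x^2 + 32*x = (x)*(x^4 - x^3 - 18*x^2 + 16*x + 32) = x*(x - 4)*(x^3 + 3*x^2 - 6*x - 8) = x*(x - 4)*(x + 4)*(x^2 - x - 2) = x*(x - 4)*(x - 2)*(x + 4)*(x + 1)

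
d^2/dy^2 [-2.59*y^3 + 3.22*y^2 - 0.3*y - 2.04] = 6.44 - 15.54*y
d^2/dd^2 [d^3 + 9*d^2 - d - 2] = 6*d + 18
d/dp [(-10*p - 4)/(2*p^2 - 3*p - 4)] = 4*(5*p^2 + 4*p + 7)/(4*p^4 - 12*p^3 - 7*p^2 + 24*p + 16)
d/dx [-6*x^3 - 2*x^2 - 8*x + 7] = -18*x^2 - 4*x - 8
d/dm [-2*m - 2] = -2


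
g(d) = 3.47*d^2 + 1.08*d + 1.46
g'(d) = 6.94*d + 1.08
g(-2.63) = 22.62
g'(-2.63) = -17.17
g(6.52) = 156.01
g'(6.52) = 46.33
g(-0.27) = 1.42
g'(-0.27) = -0.79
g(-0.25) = 1.41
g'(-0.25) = -0.66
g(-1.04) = 4.09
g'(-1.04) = -6.14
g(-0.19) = 1.38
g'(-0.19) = -0.24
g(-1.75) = 10.20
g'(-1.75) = -11.06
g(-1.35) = 6.33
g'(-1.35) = -8.29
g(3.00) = 35.93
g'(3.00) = 21.90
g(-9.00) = 272.81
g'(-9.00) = -61.38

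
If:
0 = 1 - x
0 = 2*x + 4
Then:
No Solution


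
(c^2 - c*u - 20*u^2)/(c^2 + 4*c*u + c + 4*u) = (c - 5*u)/(c + 1)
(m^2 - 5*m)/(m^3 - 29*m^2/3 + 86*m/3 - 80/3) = 3*m/(3*m^2 - 14*m + 16)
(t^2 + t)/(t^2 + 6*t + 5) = t/(t + 5)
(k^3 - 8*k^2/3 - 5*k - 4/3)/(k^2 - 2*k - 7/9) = 3*(k^2 - 3*k - 4)/(3*k - 7)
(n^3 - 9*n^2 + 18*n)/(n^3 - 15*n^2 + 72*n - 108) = n/(n - 6)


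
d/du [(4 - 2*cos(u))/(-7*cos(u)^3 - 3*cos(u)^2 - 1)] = (-3*cos(u) - 39*cos(2*u) + 7*cos(3*u) - 41)*sin(u)/(7*cos(u)^3 + 3*cos(u)^2 + 1)^2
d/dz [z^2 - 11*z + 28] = 2*z - 11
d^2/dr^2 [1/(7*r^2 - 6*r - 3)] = 2*(49*r^2 - 42*r - 4*(7*r - 3)^2 - 21)/(-7*r^2 + 6*r + 3)^3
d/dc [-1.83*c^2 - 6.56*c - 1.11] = -3.66*c - 6.56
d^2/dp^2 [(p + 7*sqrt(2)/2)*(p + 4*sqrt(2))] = 2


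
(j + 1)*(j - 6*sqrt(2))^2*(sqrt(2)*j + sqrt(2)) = sqrt(2)*j^4 - 24*j^3 + 2*sqrt(2)*j^3 - 48*j^2 + 73*sqrt(2)*j^2 - 24*j + 144*sqrt(2)*j + 72*sqrt(2)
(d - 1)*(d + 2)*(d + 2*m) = d^3 + 2*d^2*m + d^2 + 2*d*m - 2*d - 4*m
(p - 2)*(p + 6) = p^2 + 4*p - 12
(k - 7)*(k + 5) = k^2 - 2*k - 35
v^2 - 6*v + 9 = (v - 3)^2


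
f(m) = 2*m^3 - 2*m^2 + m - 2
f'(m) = 6*m^2 - 4*m + 1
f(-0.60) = -3.75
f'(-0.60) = 5.56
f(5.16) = 224.68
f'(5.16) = 140.11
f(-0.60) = -3.75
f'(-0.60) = 5.56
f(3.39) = 56.32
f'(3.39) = 56.39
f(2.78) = 28.29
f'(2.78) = 36.25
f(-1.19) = -9.39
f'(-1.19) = 14.26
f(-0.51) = -3.30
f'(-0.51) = 4.60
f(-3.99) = -164.87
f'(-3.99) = 112.48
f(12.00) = 3178.00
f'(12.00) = 817.00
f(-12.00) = -3758.00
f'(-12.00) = 913.00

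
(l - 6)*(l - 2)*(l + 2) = l^3 - 6*l^2 - 4*l + 24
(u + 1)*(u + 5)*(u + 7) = u^3 + 13*u^2 + 47*u + 35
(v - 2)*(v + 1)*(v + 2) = v^3 + v^2 - 4*v - 4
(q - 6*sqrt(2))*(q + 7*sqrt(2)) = q^2 + sqrt(2)*q - 84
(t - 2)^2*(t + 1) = t^3 - 3*t^2 + 4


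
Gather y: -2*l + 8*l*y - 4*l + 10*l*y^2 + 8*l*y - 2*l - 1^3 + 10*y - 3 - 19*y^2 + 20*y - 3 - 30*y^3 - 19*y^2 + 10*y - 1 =-8*l - 30*y^3 + y^2*(10*l - 38) + y*(16*l + 40) - 8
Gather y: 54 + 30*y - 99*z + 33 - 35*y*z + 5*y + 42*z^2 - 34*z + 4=y*(35 - 35*z) + 42*z^2 - 133*z + 91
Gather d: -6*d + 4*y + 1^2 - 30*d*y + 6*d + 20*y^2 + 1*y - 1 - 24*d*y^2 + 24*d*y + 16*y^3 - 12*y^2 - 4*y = d*(-24*y^2 - 6*y) + 16*y^3 + 8*y^2 + y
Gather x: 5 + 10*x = 10*x + 5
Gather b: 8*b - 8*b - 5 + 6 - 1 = 0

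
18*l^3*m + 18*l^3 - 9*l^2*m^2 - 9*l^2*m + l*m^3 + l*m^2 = (-6*l + m)*(-3*l + m)*(l*m + l)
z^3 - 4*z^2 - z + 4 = (z - 4)*(z - 1)*(z + 1)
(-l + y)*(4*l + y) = -4*l^2 + 3*l*y + y^2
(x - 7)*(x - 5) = x^2 - 12*x + 35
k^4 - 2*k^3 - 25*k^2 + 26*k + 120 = (k - 5)*(k - 3)*(k + 2)*(k + 4)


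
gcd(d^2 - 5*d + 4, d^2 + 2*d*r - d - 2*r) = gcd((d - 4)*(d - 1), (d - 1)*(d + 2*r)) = d - 1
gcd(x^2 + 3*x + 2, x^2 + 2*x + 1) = x + 1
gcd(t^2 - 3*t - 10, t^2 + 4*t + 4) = t + 2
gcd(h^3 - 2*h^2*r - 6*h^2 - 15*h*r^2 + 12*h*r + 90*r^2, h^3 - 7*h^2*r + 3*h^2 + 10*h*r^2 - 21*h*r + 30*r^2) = -h + 5*r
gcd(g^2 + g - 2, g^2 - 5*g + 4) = g - 1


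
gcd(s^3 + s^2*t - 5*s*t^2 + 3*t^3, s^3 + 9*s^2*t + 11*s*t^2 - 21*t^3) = s^2 + 2*s*t - 3*t^2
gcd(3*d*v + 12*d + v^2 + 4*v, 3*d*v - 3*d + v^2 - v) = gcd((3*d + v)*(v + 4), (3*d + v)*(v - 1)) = 3*d + v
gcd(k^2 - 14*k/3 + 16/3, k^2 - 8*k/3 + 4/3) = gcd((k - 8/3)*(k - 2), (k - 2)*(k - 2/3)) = k - 2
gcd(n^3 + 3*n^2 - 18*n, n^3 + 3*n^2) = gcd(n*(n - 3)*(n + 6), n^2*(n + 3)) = n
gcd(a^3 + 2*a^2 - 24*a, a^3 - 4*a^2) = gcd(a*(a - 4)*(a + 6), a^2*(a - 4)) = a^2 - 4*a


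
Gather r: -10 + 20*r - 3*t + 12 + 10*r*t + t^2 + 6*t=r*(10*t + 20) + t^2 + 3*t + 2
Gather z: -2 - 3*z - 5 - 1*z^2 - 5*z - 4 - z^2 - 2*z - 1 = -2*z^2 - 10*z - 12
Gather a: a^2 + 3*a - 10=a^2 + 3*a - 10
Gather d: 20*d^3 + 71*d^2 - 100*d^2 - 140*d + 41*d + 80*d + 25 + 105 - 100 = 20*d^3 - 29*d^2 - 19*d + 30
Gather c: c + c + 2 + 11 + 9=2*c + 22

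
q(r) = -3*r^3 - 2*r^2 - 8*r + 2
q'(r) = -9*r^2 - 4*r - 8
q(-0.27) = 4.07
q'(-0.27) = -7.58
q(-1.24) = 14.56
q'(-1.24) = -16.88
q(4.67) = -384.52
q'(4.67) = -222.96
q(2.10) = -51.40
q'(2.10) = -56.09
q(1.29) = -18.09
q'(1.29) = -28.14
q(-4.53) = 276.08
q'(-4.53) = -174.57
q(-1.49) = 19.40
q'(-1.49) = -22.02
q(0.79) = -7.05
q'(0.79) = -16.78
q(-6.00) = 626.00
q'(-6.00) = -308.00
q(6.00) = -766.00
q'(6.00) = -356.00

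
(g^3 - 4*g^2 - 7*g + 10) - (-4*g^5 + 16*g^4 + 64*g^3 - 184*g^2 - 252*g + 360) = 4*g^5 - 16*g^4 - 63*g^3 + 180*g^2 + 245*g - 350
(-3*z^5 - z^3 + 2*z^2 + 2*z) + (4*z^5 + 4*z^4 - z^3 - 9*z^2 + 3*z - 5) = z^5 + 4*z^4 - 2*z^3 - 7*z^2 + 5*z - 5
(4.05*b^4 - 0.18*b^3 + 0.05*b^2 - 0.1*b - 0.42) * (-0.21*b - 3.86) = -0.8505*b^5 - 15.5952*b^4 + 0.6843*b^3 - 0.172*b^2 + 0.4742*b + 1.6212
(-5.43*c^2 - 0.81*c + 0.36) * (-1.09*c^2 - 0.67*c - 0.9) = 5.9187*c^4 + 4.521*c^3 + 5.0373*c^2 + 0.4878*c - 0.324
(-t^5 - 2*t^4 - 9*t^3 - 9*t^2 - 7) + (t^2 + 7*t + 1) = -t^5 - 2*t^4 - 9*t^3 - 8*t^2 + 7*t - 6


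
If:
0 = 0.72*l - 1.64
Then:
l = 2.28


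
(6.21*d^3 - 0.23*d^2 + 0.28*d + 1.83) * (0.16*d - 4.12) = 0.9936*d^4 - 25.622*d^3 + 0.9924*d^2 - 0.8608*d - 7.5396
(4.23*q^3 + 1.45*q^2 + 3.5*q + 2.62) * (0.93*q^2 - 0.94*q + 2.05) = 3.9339*q^5 - 2.6277*q^4 + 10.5635*q^3 + 2.1191*q^2 + 4.7122*q + 5.371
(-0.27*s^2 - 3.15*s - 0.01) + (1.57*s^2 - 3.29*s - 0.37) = 1.3*s^2 - 6.44*s - 0.38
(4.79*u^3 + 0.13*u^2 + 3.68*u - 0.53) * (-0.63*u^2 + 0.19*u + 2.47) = -3.0177*u^5 + 0.8282*u^4 + 9.5376*u^3 + 1.3542*u^2 + 8.9889*u - 1.3091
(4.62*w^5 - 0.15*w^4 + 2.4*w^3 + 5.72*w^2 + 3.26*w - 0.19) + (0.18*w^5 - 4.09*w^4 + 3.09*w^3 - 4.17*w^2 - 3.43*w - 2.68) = 4.8*w^5 - 4.24*w^4 + 5.49*w^3 + 1.55*w^2 - 0.17*w - 2.87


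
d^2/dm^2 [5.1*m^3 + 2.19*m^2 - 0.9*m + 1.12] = 30.6*m + 4.38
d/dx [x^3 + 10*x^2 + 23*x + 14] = 3*x^2 + 20*x + 23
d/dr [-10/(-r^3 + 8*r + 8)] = 10*(8 - 3*r^2)/(-r^3 + 8*r + 8)^2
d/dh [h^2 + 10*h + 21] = 2*h + 10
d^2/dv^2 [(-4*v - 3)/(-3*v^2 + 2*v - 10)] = 2*(4*(3*v - 1)^2*(4*v + 3) - (36*v + 1)*(3*v^2 - 2*v + 10))/(3*v^2 - 2*v + 10)^3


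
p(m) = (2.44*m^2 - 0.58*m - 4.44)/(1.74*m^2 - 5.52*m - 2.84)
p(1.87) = -0.42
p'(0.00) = -2.83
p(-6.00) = 0.93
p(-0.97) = -0.38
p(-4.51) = 0.83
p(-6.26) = 0.95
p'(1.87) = -1.27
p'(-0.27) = -16.19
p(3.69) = 55.14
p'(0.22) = -1.47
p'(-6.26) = -0.05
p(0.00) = 1.56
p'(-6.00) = -0.06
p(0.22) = 1.12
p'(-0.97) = -2.10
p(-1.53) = 0.22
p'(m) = (5.52 - 3.48*m)*(2.44*m^2 - 0.58*m - 4.44)/(1.74*m^2 - 5.52*m - 2.84)^2 + (4.88*m - 0.58)/(1.74*m^2 - 5.52*m - 2.84)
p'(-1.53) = -0.58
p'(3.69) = -799.32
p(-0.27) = 3.36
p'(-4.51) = -0.09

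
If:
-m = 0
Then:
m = 0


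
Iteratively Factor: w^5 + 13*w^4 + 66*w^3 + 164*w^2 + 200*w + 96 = (w + 3)*(w^4 + 10*w^3 + 36*w^2 + 56*w + 32) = (w + 2)*(w + 3)*(w^3 + 8*w^2 + 20*w + 16) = (w + 2)*(w + 3)*(w + 4)*(w^2 + 4*w + 4) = (w + 2)^2*(w + 3)*(w + 4)*(w + 2)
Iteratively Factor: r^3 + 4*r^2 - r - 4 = (r + 4)*(r^2 - 1) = (r + 1)*(r + 4)*(r - 1)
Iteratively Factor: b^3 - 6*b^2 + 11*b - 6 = (b - 1)*(b^2 - 5*b + 6) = (b - 2)*(b - 1)*(b - 3)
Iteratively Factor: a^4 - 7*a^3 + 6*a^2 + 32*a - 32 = (a - 4)*(a^3 - 3*a^2 - 6*a + 8) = (a - 4)*(a - 1)*(a^2 - 2*a - 8) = (a - 4)*(a - 1)*(a + 2)*(a - 4)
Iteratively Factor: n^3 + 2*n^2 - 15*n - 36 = (n + 3)*(n^2 - n - 12) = (n + 3)^2*(n - 4)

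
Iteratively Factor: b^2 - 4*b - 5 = (b + 1)*(b - 5)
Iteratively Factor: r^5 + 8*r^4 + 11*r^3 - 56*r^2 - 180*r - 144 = (r + 2)*(r^4 + 6*r^3 - r^2 - 54*r - 72) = (r + 2)*(r + 4)*(r^3 + 2*r^2 - 9*r - 18) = (r + 2)*(r + 3)*(r + 4)*(r^2 - r - 6) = (r + 2)^2*(r + 3)*(r + 4)*(r - 3)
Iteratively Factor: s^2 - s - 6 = (s - 3)*(s + 2)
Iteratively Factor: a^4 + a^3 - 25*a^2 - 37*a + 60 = (a + 3)*(a^3 - 2*a^2 - 19*a + 20) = (a + 3)*(a + 4)*(a^2 - 6*a + 5) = (a - 5)*(a + 3)*(a + 4)*(a - 1)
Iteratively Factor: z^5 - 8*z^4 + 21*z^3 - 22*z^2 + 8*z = (z)*(z^4 - 8*z^3 + 21*z^2 - 22*z + 8) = z*(z - 4)*(z^3 - 4*z^2 + 5*z - 2) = z*(z - 4)*(z - 1)*(z^2 - 3*z + 2) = z*(z - 4)*(z - 2)*(z - 1)*(z - 1)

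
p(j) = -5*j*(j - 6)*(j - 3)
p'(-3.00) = -495.00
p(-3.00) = 810.00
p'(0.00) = -90.00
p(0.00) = 0.00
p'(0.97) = -16.81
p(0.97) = -49.52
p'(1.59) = 15.18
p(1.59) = -49.43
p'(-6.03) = -1178.11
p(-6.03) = 3275.22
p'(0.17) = -75.13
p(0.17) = -14.02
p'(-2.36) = -385.94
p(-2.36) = 528.75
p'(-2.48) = -405.46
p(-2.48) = 576.23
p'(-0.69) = -159.24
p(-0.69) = 85.17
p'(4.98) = -13.81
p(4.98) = 50.29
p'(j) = -5*j*(j - 6) - 5*j*(j - 3) - 5*(j - 6)*(j - 3)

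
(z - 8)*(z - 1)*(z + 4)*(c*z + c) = c*z^4 - 4*c*z^3 - 33*c*z^2 + 4*c*z + 32*c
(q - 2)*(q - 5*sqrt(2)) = q^2 - 5*sqrt(2)*q - 2*q + 10*sqrt(2)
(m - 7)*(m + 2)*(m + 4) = m^3 - m^2 - 34*m - 56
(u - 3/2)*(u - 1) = u^2 - 5*u/2 + 3/2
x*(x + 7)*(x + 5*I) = x^3 + 7*x^2 + 5*I*x^2 + 35*I*x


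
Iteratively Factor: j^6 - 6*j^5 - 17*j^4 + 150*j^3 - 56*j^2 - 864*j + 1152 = (j + 3)*(j^5 - 9*j^4 + 10*j^3 + 120*j^2 - 416*j + 384) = (j - 4)*(j + 3)*(j^4 - 5*j^3 - 10*j^2 + 80*j - 96) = (j - 4)^2*(j + 3)*(j^3 - j^2 - 14*j + 24) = (j - 4)^2*(j - 2)*(j + 3)*(j^2 + j - 12) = (j - 4)^2*(j - 3)*(j - 2)*(j + 3)*(j + 4)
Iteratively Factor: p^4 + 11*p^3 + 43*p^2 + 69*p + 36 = (p + 3)*(p^3 + 8*p^2 + 19*p + 12) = (p + 3)*(p + 4)*(p^2 + 4*p + 3) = (p + 1)*(p + 3)*(p + 4)*(p + 3)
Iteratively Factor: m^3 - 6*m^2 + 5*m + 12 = (m - 3)*(m^2 - 3*m - 4) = (m - 3)*(m + 1)*(m - 4)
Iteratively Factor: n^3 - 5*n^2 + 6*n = (n)*(n^2 - 5*n + 6) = n*(n - 3)*(n - 2)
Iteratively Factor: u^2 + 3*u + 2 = (u + 2)*(u + 1)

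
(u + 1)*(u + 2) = u^2 + 3*u + 2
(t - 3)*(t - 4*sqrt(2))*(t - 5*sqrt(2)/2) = t^3 - 13*sqrt(2)*t^2/2 - 3*t^2 + 20*t + 39*sqrt(2)*t/2 - 60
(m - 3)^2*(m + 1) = m^3 - 5*m^2 + 3*m + 9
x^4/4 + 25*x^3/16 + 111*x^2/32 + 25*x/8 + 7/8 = (x/4 + 1/2)*(x + 1/2)*(x + 7/4)*(x + 2)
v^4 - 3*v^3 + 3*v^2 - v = v*(v - 1)^3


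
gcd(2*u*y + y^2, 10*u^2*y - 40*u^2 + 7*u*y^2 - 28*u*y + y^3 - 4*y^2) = 2*u + y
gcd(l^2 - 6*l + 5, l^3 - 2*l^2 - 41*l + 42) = l - 1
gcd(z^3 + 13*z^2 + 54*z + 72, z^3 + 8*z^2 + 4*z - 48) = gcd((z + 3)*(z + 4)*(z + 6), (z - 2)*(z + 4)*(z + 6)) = z^2 + 10*z + 24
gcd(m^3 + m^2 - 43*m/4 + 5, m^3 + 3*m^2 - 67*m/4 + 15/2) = m^2 - 3*m + 5/4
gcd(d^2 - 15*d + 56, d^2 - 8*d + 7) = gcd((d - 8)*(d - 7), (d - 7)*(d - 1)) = d - 7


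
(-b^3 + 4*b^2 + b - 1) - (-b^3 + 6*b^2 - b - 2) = -2*b^2 + 2*b + 1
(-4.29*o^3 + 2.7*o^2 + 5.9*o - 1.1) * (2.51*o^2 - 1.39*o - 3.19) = -10.7679*o^5 + 12.7401*o^4 + 24.7411*o^3 - 19.575*o^2 - 17.292*o + 3.509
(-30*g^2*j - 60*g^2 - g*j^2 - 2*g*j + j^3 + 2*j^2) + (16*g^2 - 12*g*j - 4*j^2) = -30*g^2*j - 44*g^2 - g*j^2 - 14*g*j + j^3 - 2*j^2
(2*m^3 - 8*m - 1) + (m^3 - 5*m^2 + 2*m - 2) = 3*m^3 - 5*m^2 - 6*m - 3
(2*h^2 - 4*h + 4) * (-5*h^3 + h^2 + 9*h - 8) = -10*h^5 + 22*h^4 - 6*h^3 - 48*h^2 + 68*h - 32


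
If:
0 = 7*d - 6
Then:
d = 6/7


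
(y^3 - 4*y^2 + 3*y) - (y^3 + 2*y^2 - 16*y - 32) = -6*y^2 + 19*y + 32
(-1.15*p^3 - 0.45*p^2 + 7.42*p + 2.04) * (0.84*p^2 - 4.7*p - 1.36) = -0.966*p^5 + 5.027*p^4 + 9.9118*p^3 - 32.5484*p^2 - 19.6792*p - 2.7744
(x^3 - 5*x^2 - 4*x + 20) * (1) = x^3 - 5*x^2 - 4*x + 20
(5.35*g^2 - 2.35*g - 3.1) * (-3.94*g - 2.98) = -21.079*g^3 - 6.684*g^2 + 19.217*g + 9.238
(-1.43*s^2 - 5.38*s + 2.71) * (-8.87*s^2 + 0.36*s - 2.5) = 12.6841*s^4 + 47.2058*s^3 - 22.3995*s^2 + 14.4256*s - 6.775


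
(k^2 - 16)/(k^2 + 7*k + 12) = (k - 4)/(k + 3)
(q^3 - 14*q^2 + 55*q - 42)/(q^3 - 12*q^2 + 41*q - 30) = (q - 7)/(q - 5)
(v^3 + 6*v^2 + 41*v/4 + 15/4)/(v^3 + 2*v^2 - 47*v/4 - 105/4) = (2*v + 1)/(2*v - 7)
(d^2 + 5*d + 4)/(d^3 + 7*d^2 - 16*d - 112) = (d + 1)/(d^2 + 3*d - 28)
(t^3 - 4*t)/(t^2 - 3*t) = (t^2 - 4)/(t - 3)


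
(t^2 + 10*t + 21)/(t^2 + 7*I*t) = (t^2 + 10*t + 21)/(t*(t + 7*I))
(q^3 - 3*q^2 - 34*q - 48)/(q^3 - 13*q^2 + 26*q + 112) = (q + 3)/(q - 7)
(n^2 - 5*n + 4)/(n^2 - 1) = (n - 4)/(n + 1)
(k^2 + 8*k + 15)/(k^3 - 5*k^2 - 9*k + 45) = (k + 5)/(k^2 - 8*k + 15)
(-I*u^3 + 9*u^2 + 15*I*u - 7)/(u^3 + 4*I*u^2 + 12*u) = (-I*u^3 + 9*u^2 + 15*I*u - 7)/(u*(u^2 + 4*I*u + 12))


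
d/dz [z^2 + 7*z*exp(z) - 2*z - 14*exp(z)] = 7*z*exp(z) + 2*z - 7*exp(z) - 2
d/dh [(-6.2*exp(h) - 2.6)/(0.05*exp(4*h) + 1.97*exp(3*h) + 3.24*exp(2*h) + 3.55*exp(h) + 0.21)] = (0.93*exp(4*h) + 24.948*exp(3*h) + 35.454*exp(2*h) + 16.848*exp(h) + 7.928)*exp(h)/(0.0025*exp(8*h) + 0.197*exp(7*h) + 4.2049*exp(6*h) + 13.1206*exp(5*h) + 24.5056*exp(4*h) + 23.8314*exp(3*h) + 13.9633*exp(2*h) + 1.491*exp(h) + 0.0441)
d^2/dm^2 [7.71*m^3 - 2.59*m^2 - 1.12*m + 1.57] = 46.26*m - 5.18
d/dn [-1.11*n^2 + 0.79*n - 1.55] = 0.79 - 2.22*n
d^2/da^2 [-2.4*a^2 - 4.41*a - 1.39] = -4.80000000000000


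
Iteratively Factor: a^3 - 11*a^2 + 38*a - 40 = (a - 4)*(a^2 - 7*a + 10) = (a - 4)*(a - 2)*(a - 5)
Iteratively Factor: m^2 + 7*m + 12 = (m + 4)*(m + 3)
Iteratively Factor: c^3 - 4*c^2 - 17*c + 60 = (c - 3)*(c^2 - c - 20) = (c - 3)*(c + 4)*(c - 5)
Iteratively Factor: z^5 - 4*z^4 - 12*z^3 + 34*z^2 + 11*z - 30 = (z + 1)*(z^4 - 5*z^3 - 7*z^2 + 41*z - 30) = (z - 1)*(z + 1)*(z^3 - 4*z^2 - 11*z + 30) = (z - 2)*(z - 1)*(z + 1)*(z^2 - 2*z - 15) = (z - 2)*(z - 1)*(z + 1)*(z + 3)*(z - 5)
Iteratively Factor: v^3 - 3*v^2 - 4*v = (v - 4)*(v^2 + v) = v*(v - 4)*(v + 1)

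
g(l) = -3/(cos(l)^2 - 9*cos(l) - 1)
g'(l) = -3*(2*sin(l)*cos(l) - 9*sin(l))/(cos(l)^2 - 9*cos(l) - 1)^2 = 3*(9 - 2*cos(l))*sin(l)/(sin(l)^2 + 9*cos(l))^2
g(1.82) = -2.34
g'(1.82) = 16.83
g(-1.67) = 30.36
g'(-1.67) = -2811.74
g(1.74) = -5.52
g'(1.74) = 93.32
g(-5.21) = 0.59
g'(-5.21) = 0.83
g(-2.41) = -0.48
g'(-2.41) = -0.54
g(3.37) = -0.34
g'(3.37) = -0.10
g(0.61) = 0.39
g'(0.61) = 0.21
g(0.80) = 0.44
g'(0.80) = 0.36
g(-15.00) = -0.47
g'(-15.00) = -0.50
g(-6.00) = 0.34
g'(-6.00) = 0.08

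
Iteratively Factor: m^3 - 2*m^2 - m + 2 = (m - 1)*(m^2 - m - 2) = (m - 1)*(m + 1)*(m - 2)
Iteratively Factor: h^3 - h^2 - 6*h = (h - 3)*(h^2 + 2*h) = h*(h - 3)*(h + 2)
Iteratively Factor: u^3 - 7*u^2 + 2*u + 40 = (u + 2)*(u^2 - 9*u + 20) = (u - 4)*(u + 2)*(u - 5)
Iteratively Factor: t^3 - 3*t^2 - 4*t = (t + 1)*(t^2 - 4*t) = t*(t + 1)*(t - 4)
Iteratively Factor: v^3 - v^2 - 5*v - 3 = (v + 1)*(v^2 - 2*v - 3) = (v - 3)*(v + 1)*(v + 1)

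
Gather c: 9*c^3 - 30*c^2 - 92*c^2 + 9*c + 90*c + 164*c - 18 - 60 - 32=9*c^3 - 122*c^2 + 263*c - 110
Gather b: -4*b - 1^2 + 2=1 - 4*b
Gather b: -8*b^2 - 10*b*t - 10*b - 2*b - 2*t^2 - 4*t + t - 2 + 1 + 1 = -8*b^2 + b*(-10*t - 12) - 2*t^2 - 3*t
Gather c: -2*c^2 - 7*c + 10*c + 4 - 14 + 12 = -2*c^2 + 3*c + 2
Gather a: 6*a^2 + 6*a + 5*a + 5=6*a^2 + 11*a + 5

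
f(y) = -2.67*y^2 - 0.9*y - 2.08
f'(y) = -5.34*y - 0.9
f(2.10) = -15.74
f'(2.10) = -12.11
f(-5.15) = -68.26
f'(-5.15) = 26.60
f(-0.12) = -2.01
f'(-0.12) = -0.26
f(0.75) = -4.26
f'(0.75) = -4.90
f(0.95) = -5.34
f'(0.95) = -5.97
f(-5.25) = -70.95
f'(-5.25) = 27.14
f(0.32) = -2.64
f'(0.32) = -2.61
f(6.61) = -124.69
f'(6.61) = -36.20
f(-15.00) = -589.33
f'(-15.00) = 79.20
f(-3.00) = -23.41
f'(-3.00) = 15.12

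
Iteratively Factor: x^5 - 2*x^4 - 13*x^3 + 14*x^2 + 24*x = (x)*(x^4 - 2*x^3 - 13*x^2 + 14*x + 24) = x*(x + 1)*(x^3 - 3*x^2 - 10*x + 24) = x*(x + 1)*(x + 3)*(x^2 - 6*x + 8) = x*(x - 4)*(x + 1)*(x + 3)*(x - 2)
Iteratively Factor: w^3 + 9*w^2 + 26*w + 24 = (w + 2)*(w^2 + 7*w + 12) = (w + 2)*(w + 4)*(w + 3)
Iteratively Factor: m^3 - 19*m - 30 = (m + 3)*(m^2 - 3*m - 10) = (m + 2)*(m + 3)*(m - 5)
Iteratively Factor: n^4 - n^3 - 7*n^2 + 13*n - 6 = (n - 1)*(n^3 - 7*n + 6) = (n - 2)*(n - 1)*(n^2 + 2*n - 3) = (n - 2)*(n - 1)*(n + 3)*(n - 1)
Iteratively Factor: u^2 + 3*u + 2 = (u + 2)*(u + 1)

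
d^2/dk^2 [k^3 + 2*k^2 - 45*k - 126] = 6*k + 4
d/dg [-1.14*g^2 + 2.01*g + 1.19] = 2.01 - 2.28*g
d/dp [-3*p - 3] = -3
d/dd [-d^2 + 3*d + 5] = 3 - 2*d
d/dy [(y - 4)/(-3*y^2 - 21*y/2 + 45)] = 4*(y^2 - 8*y + 1)/(3*(4*y^4 + 28*y^3 - 71*y^2 - 420*y + 900))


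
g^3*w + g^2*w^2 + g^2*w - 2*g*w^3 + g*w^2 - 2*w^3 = (g - w)*(g + 2*w)*(g*w + w)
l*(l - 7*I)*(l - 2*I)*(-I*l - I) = -I*l^4 - 9*l^3 - I*l^3 - 9*l^2 + 14*I*l^2 + 14*I*l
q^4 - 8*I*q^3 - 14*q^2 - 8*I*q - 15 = (q - 5*I)*(q - 3*I)*(q - I)*(q + I)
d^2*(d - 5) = d^3 - 5*d^2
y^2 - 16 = (y - 4)*(y + 4)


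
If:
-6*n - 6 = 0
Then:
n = -1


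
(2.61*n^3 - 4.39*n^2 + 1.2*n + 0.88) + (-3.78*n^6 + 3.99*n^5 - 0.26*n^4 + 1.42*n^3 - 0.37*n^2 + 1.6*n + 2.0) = -3.78*n^6 + 3.99*n^5 - 0.26*n^4 + 4.03*n^3 - 4.76*n^2 + 2.8*n + 2.88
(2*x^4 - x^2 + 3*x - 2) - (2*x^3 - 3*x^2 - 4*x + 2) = 2*x^4 - 2*x^3 + 2*x^2 + 7*x - 4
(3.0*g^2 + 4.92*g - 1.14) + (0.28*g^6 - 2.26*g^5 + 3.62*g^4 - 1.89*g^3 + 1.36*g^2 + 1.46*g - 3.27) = 0.28*g^6 - 2.26*g^5 + 3.62*g^4 - 1.89*g^3 + 4.36*g^2 + 6.38*g - 4.41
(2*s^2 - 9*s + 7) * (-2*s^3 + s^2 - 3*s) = -4*s^5 + 20*s^4 - 29*s^3 + 34*s^2 - 21*s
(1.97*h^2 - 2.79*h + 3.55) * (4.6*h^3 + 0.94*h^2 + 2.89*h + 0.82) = 9.062*h^5 - 10.9822*h^4 + 19.4007*h^3 - 3.1107*h^2 + 7.9717*h + 2.911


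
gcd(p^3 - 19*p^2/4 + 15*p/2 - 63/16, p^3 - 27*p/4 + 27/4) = p^2 - 3*p + 9/4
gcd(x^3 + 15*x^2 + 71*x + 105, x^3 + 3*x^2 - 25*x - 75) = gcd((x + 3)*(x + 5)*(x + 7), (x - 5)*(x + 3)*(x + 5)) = x^2 + 8*x + 15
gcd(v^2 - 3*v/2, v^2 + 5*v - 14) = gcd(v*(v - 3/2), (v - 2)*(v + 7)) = 1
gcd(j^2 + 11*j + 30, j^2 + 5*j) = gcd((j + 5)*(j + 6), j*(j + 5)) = j + 5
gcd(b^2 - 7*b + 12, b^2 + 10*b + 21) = 1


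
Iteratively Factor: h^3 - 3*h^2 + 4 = (h - 2)*(h^2 - h - 2) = (h - 2)*(h + 1)*(h - 2)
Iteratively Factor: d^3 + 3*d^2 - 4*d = (d - 1)*(d^2 + 4*d) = d*(d - 1)*(d + 4)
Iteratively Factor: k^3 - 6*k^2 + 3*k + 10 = (k + 1)*(k^2 - 7*k + 10) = (k - 5)*(k + 1)*(k - 2)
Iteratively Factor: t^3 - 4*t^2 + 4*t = (t - 2)*(t^2 - 2*t) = t*(t - 2)*(t - 2)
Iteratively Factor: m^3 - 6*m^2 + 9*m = (m - 3)*(m^2 - 3*m) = (m - 3)^2*(m)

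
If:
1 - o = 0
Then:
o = 1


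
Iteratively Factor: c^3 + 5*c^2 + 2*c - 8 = (c + 2)*(c^2 + 3*c - 4) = (c - 1)*(c + 2)*(c + 4)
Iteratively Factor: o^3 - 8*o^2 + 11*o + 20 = (o - 5)*(o^2 - 3*o - 4) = (o - 5)*(o - 4)*(o + 1)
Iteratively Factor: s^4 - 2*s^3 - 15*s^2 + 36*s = (s)*(s^3 - 2*s^2 - 15*s + 36) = s*(s + 4)*(s^2 - 6*s + 9) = s*(s - 3)*(s + 4)*(s - 3)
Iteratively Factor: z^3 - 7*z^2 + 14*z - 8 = (z - 4)*(z^2 - 3*z + 2) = (z - 4)*(z - 2)*(z - 1)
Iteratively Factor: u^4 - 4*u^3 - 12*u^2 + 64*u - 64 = (u - 4)*(u^3 - 12*u + 16) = (u - 4)*(u - 2)*(u^2 + 2*u - 8) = (u - 4)*(u - 2)^2*(u + 4)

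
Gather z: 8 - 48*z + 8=16 - 48*z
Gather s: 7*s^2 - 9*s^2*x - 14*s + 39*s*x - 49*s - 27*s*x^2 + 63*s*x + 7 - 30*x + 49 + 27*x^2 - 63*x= s^2*(7 - 9*x) + s*(-27*x^2 + 102*x - 63) + 27*x^2 - 93*x + 56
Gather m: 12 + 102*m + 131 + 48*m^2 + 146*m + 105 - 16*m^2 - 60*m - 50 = 32*m^2 + 188*m + 198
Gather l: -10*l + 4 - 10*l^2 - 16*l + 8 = -10*l^2 - 26*l + 12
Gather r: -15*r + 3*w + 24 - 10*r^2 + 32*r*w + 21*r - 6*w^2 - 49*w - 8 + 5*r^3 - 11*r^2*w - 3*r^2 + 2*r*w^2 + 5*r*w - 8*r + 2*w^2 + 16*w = 5*r^3 + r^2*(-11*w - 13) + r*(2*w^2 + 37*w - 2) - 4*w^2 - 30*w + 16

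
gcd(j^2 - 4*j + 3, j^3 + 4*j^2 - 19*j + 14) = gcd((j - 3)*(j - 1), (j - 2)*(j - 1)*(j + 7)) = j - 1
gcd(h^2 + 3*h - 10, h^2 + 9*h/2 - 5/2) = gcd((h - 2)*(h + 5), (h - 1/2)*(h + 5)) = h + 5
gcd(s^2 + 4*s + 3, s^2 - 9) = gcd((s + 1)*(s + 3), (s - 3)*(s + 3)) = s + 3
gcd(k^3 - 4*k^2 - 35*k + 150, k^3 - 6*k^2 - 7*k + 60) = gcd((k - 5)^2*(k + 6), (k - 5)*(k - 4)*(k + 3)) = k - 5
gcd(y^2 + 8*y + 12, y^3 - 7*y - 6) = y + 2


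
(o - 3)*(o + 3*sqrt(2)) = o^2 - 3*o + 3*sqrt(2)*o - 9*sqrt(2)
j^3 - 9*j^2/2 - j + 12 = (j - 4)*(j - 2)*(j + 3/2)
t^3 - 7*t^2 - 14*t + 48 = (t - 8)*(t - 2)*(t + 3)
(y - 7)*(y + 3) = y^2 - 4*y - 21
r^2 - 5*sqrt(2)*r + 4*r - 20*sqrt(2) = (r + 4)*(r - 5*sqrt(2))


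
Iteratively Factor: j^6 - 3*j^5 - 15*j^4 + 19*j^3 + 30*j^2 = (j + 1)*(j^5 - 4*j^4 - 11*j^3 + 30*j^2) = j*(j + 1)*(j^4 - 4*j^3 - 11*j^2 + 30*j) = j^2*(j + 1)*(j^3 - 4*j^2 - 11*j + 30) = j^2*(j + 1)*(j + 3)*(j^2 - 7*j + 10) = j^2*(j - 2)*(j + 1)*(j + 3)*(j - 5)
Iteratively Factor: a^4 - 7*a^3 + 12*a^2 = (a - 3)*(a^3 - 4*a^2) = (a - 4)*(a - 3)*(a^2) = a*(a - 4)*(a - 3)*(a)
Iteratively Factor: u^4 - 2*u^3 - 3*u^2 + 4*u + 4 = (u + 1)*(u^3 - 3*u^2 + 4) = (u + 1)^2*(u^2 - 4*u + 4) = (u - 2)*(u + 1)^2*(u - 2)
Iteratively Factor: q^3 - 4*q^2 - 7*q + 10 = (q - 5)*(q^2 + q - 2) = (q - 5)*(q + 2)*(q - 1)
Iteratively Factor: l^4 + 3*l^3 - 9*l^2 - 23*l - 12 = (l + 4)*(l^3 - l^2 - 5*l - 3) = (l - 3)*(l + 4)*(l^2 + 2*l + 1) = (l - 3)*(l + 1)*(l + 4)*(l + 1)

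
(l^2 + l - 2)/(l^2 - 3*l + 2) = (l + 2)/(l - 2)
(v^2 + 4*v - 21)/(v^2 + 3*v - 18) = (v + 7)/(v + 6)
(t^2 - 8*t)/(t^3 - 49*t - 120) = t/(t^2 + 8*t + 15)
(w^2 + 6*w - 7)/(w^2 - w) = (w + 7)/w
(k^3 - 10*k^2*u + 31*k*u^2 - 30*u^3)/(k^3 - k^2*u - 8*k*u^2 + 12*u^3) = (-k^2 + 8*k*u - 15*u^2)/(-k^2 - k*u + 6*u^2)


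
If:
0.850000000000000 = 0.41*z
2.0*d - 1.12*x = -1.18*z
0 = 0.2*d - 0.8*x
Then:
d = -1.42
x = -0.36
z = 2.07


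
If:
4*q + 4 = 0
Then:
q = -1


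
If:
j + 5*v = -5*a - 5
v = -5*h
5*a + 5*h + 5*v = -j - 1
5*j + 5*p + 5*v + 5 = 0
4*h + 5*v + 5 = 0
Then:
No Solution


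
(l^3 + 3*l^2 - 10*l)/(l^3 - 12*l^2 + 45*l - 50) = l*(l + 5)/(l^2 - 10*l + 25)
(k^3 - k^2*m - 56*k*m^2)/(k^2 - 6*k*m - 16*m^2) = k*(k + 7*m)/(k + 2*m)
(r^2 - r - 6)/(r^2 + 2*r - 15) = (r + 2)/(r + 5)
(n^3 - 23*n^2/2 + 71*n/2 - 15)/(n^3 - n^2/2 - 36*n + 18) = (n - 5)/(n + 6)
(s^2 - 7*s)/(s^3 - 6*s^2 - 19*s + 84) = s/(s^2 + s - 12)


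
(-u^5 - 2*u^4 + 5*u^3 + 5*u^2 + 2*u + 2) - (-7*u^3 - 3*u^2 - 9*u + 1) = -u^5 - 2*u^4 + 12*u^3 + 8*u^2 + 11*u + 1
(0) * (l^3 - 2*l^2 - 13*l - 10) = 0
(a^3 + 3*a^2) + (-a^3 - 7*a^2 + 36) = 36 - 4*a^2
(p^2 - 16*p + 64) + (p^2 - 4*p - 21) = 2*p^2 - 20*p + 43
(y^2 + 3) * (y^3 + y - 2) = y^5 + 4*y^3 - 2*y^2 + 3*y - 6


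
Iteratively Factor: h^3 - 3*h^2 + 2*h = (h - 2)*(h^2 - h) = h*(h - 2)*(h - 1)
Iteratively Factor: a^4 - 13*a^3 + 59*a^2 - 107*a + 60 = (a - 4)*(a^3 - 9*a^2 + 23*a - 15) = (a - 4)*(a - 1)*(a^2 - 8*a + 15) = (a - 5)*(a - 4)*(a - 1)*(a - 3)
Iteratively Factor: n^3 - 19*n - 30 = (n + 3)*(n^2 - 3*n - 10) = (n - 5)*(n + 3)*(n + 2)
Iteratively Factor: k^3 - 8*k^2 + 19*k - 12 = (k - 1)*(k^2 - 7*k + 12) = (k - 4)*(k - 1)*(k - 3)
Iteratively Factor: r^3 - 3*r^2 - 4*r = (r + 1)*(r^2 - 4*r) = r*(r + 1)*(r - 4)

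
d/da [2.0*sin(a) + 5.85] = 2.0*cos(a)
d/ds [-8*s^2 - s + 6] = -16*s - 1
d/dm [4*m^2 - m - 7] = 8*m - 1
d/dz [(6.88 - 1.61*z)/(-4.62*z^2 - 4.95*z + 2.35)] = (-7.4382*z^2 + 63.5712*z + 30.2725)/(21.3444*z^4 + 45.738*z^3 + 2.7885*z^2 - 23.265*z + 5.5225)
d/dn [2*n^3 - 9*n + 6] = 6*n^2 - 9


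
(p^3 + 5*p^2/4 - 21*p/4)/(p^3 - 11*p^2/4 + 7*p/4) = (p + 3)/(p - 1)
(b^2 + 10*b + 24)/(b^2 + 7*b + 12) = (b + 6)/(b + 3)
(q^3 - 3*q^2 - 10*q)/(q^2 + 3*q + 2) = q*(q - 5)/(q + 1)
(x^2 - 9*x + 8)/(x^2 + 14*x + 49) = (x^2 - 9*x + 8)/(x^2 + 14*x + 49)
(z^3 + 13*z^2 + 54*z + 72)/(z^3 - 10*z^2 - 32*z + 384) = (z^2 + 7*z + 12)/(z^2 - 16*z + 64)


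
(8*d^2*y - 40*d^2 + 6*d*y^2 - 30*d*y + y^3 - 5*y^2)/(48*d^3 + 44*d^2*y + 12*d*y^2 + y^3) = (y - 5)/(6*d + y)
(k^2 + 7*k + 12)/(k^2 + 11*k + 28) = (k + 3)/(k + 7)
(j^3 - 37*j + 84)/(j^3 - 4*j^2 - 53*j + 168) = (j - 4)/(j - 8)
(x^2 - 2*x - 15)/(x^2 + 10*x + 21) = (x - 5)/(x + 7)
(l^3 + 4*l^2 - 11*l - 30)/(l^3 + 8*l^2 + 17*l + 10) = (l - 3)/(l + 1)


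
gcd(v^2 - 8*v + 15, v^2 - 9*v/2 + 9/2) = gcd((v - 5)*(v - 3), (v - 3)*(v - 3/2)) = v - 3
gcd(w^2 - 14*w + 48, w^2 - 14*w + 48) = w^2 - 14*w + 48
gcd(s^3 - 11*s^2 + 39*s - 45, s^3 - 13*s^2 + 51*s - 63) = s^2 - 6*s + 9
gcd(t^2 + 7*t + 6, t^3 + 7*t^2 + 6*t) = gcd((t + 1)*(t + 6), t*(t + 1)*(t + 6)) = t^2 + 7*t + 6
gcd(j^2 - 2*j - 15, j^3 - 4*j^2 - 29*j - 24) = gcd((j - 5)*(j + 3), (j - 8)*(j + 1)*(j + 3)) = j + 3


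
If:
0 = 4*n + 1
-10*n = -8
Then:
No Solution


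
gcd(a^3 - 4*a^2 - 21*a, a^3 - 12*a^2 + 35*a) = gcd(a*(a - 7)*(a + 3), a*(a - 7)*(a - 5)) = a^2 - 7*a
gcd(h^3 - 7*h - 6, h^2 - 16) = 1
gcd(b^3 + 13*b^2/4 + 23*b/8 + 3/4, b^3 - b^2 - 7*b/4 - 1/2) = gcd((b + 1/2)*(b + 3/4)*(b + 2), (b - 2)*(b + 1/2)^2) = b + 1/2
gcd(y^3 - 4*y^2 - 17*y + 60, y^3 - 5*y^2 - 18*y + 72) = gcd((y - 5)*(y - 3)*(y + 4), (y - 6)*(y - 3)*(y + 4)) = y^2 + y - 12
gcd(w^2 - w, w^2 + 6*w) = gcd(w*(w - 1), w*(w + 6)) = w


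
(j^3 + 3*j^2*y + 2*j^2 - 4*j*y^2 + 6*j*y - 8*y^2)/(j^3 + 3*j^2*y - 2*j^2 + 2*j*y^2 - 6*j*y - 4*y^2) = (j^3 + 3*j^2*y + 2*j^2 - 4*j*y^2 + 6*j*y - 8*y^2)/(j^3 + 3*j^2*y - 2*j^2 + 2*j*y^2 - 6*j*y - 4*y^2)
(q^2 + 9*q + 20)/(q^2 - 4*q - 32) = (q + 5)/(q - 8)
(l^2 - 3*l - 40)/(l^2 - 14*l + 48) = (l + 5)/(l - 6)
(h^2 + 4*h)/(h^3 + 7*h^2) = (h + 4)/(h*(h + 7))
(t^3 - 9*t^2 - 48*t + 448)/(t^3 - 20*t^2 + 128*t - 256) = (t + 7)/(t - 4)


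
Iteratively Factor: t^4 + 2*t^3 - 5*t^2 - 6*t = (t)*(t^3 + 2*t^2 - 5*t - 6) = t*(t + 3)*(t^2 - t - 2) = t*(t - 2)*(t + 3)*(t + 1)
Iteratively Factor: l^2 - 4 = (l - 2)*(l + 2)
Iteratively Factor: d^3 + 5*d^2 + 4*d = (d)*(d^2 + 5*d + 4) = d*(d + 4)*(d + 1)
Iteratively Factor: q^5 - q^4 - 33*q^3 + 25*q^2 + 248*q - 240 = (q - 5)*(q^4 + 4*q^3 - 13*q^2 - 40*q + 48) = (q - 5)*(q + 4)*(q^3 - 13*q + 12) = (q - 5)*(q - 1)*(q + 4)*(q^2 + q - 12) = (q - 5)*(q - 1)*(q + 4)^2*(q - 3)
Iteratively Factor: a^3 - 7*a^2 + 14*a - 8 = (a - 1)*(a^2 - 6*a + 8) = (a - 2)*(a - 1)*(a - 4)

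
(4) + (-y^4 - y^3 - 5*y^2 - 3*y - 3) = -y^4 - y^3 - 5*y^2 - 3*y + 1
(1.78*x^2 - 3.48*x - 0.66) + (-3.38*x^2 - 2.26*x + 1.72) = -1.6*x^2 - 5.74*x + 1.06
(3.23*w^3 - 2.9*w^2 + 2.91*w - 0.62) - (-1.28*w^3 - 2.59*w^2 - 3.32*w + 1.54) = 4.51*w^3 - 0.31*w^2 + 6.23*w - 2.16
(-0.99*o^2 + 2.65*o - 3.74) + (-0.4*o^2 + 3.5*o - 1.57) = -1.39*o^2 + 6.15*o - 5.31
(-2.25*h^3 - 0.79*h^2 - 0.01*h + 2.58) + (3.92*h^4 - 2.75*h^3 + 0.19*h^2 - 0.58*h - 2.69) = 3.92*h^4 - 5.0*h^3 - 0.6*h^2 - 0.59*h - 0.11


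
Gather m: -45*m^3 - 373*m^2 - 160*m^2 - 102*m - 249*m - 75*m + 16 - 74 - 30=-45*m^3 - 533*m^2 - 426*m - 88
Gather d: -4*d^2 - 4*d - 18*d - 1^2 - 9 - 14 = -4*d^2 - 22*d - 24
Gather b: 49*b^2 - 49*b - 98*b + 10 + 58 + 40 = 49*b^2 - 147*b + 108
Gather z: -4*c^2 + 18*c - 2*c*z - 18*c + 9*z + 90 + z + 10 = -4*c^2 + z*(10 - 2*c) + 100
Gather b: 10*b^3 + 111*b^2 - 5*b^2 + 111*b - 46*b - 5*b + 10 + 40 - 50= 10*b^3 + 106*b^2 + 60*b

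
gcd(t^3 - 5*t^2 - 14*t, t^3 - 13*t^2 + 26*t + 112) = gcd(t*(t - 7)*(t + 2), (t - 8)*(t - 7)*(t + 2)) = t^2 - 5*t - 14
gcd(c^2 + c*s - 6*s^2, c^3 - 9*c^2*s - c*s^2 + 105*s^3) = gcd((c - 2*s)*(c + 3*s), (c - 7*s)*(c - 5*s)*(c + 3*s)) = c + 3*s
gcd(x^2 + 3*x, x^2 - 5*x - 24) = x + 3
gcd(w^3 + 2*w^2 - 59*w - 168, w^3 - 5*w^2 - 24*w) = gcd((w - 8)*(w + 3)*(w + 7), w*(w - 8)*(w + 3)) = w^2 - 5*w - 24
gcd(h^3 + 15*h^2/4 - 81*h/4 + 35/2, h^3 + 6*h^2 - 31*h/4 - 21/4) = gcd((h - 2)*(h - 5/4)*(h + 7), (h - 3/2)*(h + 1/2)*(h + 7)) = h + 7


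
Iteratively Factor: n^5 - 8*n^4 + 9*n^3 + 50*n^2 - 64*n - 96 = (n + 2)*(n^4 - 10*n^3 + 29*n^2 - 8*n - 48) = (n - 4)*(n + 2)*(n^3 - 6*n^2 + 5*n + 12) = (n - 4)^2*(n + 2)*(n^2 - 2*n - 3) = (n - 4)^2*(n + 1)*(n + 2)*(n - 3)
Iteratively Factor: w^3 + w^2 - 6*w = (w + 3)*(w^2 - 2*w) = w*(w + 3)*(w - 2)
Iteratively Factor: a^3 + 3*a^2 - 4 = (a - 1)*(a^2 + 4*a + 4) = (a - 1)*(a + 2)*(a + 2)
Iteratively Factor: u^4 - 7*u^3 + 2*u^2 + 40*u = (u)*(u^3 - 7*u^2 + 2*u + 40) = u*(u - 5)*(u^2 - 2*u - 8) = u*(u - 5)*(u - 4)*(u + 2)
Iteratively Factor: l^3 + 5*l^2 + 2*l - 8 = (l + 2)*(l^2 + 3*l - 4) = (l + 2)*(l + 4)*(l - 1)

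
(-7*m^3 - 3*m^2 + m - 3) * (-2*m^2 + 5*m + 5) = 14*m^5 - 29*m^4 - 52*m^3 - 4*m^2 - 10*m - 15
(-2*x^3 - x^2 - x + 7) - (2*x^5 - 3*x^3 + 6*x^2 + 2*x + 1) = -2*x^5 + x^3 - 7*x^2 - 3*x + 6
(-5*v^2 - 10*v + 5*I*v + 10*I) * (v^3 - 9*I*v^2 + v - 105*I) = -5*v^5 - 10*v^4 + 50*I*v^4 + 40*v^3 + 100*I*v^3 + 80*v^2 + 530*I*v^2 + 525*v + 1060*I*v + 1050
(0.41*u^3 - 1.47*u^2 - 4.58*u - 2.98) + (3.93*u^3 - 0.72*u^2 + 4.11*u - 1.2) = 4.34*u^3 - 2.19*u^2 - 0.47*u - 4.18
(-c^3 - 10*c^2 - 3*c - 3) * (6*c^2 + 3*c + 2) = -6*c^5 - 63*c^4 - 50*c^3 - 47*c^2 - 15*c - 6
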